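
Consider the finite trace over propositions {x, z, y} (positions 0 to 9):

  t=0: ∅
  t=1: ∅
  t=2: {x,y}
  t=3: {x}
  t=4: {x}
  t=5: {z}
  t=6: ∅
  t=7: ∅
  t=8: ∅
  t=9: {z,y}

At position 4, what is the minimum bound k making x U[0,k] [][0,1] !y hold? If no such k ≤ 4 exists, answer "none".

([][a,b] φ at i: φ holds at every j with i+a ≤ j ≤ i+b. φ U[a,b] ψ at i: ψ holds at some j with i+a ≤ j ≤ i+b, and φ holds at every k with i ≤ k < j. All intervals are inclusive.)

Need earliest j ≥ 4 with [][0,1] !y, and x at every k in [4,j-1].
  j=4: rhs holds (empty prefix). k = 0.

0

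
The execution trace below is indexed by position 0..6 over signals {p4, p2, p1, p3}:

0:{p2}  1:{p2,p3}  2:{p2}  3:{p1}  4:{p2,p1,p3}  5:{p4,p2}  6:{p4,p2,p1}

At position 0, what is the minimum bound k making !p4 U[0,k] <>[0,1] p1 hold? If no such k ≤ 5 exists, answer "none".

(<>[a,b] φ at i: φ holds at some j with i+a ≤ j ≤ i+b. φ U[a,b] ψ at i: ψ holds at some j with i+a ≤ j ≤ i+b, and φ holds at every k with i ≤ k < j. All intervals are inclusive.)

2

Need earliest j ≥ 0 with <>[0,1] p1, and !p4 at every k in [0,j-1].
  j=0: rhs fails.
  j=1: rhs fails.
  j=2: rhs holds; lhs holds on [0,1]. k = 2.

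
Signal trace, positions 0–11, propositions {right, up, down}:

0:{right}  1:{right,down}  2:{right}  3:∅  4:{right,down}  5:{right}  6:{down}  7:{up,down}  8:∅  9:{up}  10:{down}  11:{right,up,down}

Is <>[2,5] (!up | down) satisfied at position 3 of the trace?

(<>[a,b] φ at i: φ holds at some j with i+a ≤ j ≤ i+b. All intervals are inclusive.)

Check (!up | down) at each j in [5,8]:
  j=5: true
  j=6: true
  j=7: true
  j=8: true
Found at j=5 → formula holds.

Holds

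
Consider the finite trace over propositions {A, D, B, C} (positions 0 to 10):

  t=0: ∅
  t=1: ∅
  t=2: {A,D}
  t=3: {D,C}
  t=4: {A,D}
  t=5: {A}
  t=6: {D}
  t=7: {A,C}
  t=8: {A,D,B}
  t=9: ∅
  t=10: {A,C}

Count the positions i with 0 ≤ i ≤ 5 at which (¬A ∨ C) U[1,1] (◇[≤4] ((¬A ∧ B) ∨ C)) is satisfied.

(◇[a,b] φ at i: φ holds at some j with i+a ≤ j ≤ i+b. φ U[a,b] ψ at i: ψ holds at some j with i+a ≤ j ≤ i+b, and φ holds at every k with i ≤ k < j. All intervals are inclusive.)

Evaluate at each i in [0,5]:
  i=0: ✓ (rhs at j=1; lhs holds on [0,0])
  i=1: ✓ (rhs at j=2; lhs holds on [1,1])
  i=2: ✗ (lhs fails at k=2 before rhs at j=3)
  i=3: ✓ (rhs at j=4; lhs holds on [3,3])
  i=4: ✗ (lhs fails at k=4 before rhs at j=5)
  i=5: ✗ (lhs fails at k=5 before rhs at j=6)
Positions where it holds: {0, 1, 3} → 3.

3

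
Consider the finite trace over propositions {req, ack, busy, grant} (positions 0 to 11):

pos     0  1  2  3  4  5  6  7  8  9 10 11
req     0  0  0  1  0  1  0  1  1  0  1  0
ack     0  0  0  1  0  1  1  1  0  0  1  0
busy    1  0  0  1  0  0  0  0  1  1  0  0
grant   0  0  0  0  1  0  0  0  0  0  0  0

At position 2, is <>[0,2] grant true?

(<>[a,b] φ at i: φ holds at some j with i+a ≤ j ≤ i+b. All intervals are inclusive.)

Check grant at each j in [2,4]:
  j=2: false
  j=3: false
  j=4: true
Found at j=4 → formula holds.

Holds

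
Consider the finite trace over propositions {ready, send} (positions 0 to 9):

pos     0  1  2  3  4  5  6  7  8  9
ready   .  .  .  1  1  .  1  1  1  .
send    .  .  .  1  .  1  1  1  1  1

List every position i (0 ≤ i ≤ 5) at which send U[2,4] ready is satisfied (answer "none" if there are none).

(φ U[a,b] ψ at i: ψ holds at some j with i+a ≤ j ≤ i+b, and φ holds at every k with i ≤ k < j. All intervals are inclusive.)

5

Evaluate at each i in [0,5]:
  i=0: ✗ (lhs fails at k=0 before rhs at j=3)
  i=1: ✗ (lhs fails at k=1 before rhs at j=3)
  i=2: ✗ (lhs fails at k=2 before rhs at j=4)
  i=3: ✗ (lhs fails at k=4 before rhs at j=6)
  i=4: ✗ (lhs fails at k=4 before rhs at j=6)
  i=5: ✓ (rhs at j=7; lhs holds on [5,6])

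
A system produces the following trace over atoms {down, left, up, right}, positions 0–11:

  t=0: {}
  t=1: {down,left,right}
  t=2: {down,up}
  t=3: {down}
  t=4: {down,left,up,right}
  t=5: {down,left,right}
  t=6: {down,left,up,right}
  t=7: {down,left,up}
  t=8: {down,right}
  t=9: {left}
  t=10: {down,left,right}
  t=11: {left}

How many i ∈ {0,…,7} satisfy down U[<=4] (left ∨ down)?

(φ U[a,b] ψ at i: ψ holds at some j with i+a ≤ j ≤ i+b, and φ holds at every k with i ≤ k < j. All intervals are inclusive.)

7

Evaluate at each i in [0,7]:
  i=0: ✗ (lhs fails at k=0 before rhs at j=1)
  i=1: ✓ (rhs at j=1)
  i=2: ✓ (rhs at j=2)
  i=3: ✓ (rhs at j=3)
  i=4: ✓ (rhs at j=4)
  i=5: ✓ (rhs at j=5)
  i=6: ✓ (rhs at j=6)
  i=7: ✓ (rhs at j=7)
Positions where it holds: {1, 2, 3, 4, 5, 6, 7} → 7.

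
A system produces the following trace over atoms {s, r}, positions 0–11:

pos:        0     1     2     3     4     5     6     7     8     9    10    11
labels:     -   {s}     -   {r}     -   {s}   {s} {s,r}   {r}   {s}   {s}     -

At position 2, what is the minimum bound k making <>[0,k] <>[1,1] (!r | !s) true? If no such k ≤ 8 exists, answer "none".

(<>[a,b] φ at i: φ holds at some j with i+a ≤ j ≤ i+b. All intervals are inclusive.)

0

Scan j = 2,3,… for <>[1,1] (!r | !s):
  j=2: holds
First hit at j=2, so smallest k = 2-2 = 0.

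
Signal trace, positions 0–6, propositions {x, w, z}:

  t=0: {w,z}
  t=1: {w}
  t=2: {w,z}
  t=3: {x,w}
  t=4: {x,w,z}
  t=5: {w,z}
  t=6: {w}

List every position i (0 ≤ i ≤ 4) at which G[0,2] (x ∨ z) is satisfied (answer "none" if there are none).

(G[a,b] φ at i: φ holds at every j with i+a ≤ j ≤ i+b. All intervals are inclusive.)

2, 3

Evaluate at each i in [0,4]:
  i=0: ✗ (fails at j=1)
  i=1: ✗ (fails at j=1)
  i=2: ✓ (all of [2,4])
  i=3: ✓ (all of [3,5])
  i=4: ✗ (fails at j=6)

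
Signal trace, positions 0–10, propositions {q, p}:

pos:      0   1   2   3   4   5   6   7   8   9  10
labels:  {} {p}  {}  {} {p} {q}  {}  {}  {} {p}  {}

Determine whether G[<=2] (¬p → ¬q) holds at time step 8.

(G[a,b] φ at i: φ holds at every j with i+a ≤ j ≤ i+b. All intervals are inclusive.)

True

Check (¬p → ¬q) at every j in [8,10]:
  j=8: antecedent true; consequent true → ✓
  j=9: antecedent false → ✓
  j=10: antecedent true; consequent true → ✓
All positions satisfy it → formula holds.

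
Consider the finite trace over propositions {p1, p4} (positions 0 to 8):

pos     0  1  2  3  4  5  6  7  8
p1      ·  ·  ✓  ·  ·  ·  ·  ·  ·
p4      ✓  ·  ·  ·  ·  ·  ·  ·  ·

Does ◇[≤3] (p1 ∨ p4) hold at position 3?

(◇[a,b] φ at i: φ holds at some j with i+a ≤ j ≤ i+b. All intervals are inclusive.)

Check (p1 ∨ p4) at each j in [3,6]:
  j=3: false
  j=4: false
  j=5: false
  j=6: false
No position in the window satisfies it → formula fails.

Does not hold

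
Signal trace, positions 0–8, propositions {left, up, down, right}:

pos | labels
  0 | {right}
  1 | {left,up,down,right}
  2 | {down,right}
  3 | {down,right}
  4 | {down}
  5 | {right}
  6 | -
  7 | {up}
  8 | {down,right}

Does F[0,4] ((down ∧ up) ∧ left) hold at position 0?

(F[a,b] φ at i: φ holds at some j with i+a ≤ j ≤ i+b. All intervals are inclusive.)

Check ((down ∧ up) ∧ left) at each j in [0,4]:
  j=0: false
  j=1: true
  j=2: false
  j=3: false
  j=4: false
Found at j=1 → formula holds.

Holds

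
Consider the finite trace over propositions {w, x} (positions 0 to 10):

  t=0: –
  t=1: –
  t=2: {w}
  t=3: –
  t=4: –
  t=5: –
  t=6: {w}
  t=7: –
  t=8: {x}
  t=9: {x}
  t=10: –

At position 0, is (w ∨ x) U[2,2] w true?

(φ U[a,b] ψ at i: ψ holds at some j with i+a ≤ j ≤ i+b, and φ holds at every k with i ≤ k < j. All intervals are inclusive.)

Need some j in [2,2] with w, and (w ∨ x) at every k in [0,j-1].
  j=2: w holds, but (w ∨ x) fails at k=0 → not this j.
No j in the window works → until fails.

False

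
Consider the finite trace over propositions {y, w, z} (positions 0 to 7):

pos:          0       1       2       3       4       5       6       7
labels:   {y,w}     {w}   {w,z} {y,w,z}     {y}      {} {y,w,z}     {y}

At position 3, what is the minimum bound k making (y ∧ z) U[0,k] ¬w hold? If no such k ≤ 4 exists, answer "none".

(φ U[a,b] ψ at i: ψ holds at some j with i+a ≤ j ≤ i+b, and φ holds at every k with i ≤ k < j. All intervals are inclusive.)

Need earliest j ≥ 3 with ¬w, and (y ∧ z) at every k in [3,j-1].
  j=3: rhs fails.
  j=4: rhs holds; lhs holds on [3,3]. k = 1.

1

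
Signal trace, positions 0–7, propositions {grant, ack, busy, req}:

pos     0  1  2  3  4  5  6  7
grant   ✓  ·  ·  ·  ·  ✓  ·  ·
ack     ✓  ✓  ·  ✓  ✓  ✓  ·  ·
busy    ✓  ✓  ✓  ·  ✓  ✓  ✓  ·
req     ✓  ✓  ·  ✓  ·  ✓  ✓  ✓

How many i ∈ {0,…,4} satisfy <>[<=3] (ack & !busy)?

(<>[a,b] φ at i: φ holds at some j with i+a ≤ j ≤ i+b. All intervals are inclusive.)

Evaluate at each i in [0,4]:
  i=0: ✓ (witness j=3)
  i=1: ✓ (witness j=3)
  i=2: ✓ (witness j=3)
  i=3: ✓ (witness j=3)
  i=4: ✗ (none in [4,7])
Positions where it holds: {0, 1, 2, 3} → 4.

4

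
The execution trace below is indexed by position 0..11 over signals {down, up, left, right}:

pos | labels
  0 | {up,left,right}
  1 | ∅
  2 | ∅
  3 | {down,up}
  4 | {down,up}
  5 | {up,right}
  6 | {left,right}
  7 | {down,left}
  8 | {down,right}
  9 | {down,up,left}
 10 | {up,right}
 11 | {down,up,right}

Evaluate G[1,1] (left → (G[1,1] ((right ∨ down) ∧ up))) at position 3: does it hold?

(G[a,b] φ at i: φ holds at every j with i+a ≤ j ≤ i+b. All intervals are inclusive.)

Check (left → (G[1,1] ((right ∨ down) ∧ up))) at every j in [4,4]:
  j=4: antecedent false → ✓
All positions satisfy it → formula holds.

Yes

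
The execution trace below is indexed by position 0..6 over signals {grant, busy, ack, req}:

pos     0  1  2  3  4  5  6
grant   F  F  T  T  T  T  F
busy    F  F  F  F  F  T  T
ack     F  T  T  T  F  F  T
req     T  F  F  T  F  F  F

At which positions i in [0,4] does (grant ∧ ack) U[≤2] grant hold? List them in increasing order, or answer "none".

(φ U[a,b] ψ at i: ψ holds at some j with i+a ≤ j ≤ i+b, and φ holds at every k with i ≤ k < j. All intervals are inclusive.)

2, 3, 4

Evaluate at each i in [0,4]:
  i=0: ✗ (lhs fails at k=0 before rhs at j=2)
  i=1: ✗ (lhs fails at k=1 before rhs at j=2)
  i=2: ✓ (rhs at j=2)
  i=3: ✓ (rhs at j=3)
  i=4: ✓ (rhs at j=4)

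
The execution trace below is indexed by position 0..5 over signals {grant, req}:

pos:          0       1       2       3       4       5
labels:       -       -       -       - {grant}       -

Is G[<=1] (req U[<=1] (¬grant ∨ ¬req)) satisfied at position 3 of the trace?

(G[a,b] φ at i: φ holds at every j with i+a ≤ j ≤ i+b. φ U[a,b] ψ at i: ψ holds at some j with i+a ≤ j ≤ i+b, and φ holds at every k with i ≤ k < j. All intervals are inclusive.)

Holds

Check (req U[<=1] (¬grant ∨ ¬req)) at every j in [3,4]:
  j=3: holds
  j=4: holds
All positions satisfy it → formula holds.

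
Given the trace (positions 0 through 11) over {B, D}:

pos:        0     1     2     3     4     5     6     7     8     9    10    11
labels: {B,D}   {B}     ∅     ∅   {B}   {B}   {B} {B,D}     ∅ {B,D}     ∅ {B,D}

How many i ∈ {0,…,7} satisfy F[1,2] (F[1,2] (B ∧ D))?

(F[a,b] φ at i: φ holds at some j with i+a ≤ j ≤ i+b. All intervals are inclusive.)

5

Evaluate at each i in [0,7]:
  i=0: ✗ (none in [1,2])
  i=1: ✗ (none in [2,3])
  i=2: ✗ (none in [3,4])
  i=3: ✓ (witness j=5)
  i=4: ✓ (witness j=5)
  i=5: ✓ (witness j=6)
  i=6: ✓ (witness j=7)
  i=7: ✓ (witness j=8)
Positions where it holds: {3, 4, 5, 6, 7} → 5.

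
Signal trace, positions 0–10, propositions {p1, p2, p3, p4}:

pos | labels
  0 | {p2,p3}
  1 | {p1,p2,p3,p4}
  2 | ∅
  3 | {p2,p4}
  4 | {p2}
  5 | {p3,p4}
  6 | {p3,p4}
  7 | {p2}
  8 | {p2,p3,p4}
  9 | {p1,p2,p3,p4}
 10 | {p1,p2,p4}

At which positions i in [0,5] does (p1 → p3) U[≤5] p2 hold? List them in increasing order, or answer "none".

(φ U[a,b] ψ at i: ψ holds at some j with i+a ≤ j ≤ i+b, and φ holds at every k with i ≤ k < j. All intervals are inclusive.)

Evaluate at each i in [0,5]:
  i=0: ✓ (rhs at j=0)
  i=1: ✓ (rhs at j=1)
  i=2: ✓ (rhs at j=3; lhs holds on [2,2])
  i=3: ✓ (rhs at j=3)
  i=4: ✓ (rhs at j=4)
  i=5: ✓ (rhs at j=7; lhs holds on [5,6])

0, 1, 2, 3, 4, 5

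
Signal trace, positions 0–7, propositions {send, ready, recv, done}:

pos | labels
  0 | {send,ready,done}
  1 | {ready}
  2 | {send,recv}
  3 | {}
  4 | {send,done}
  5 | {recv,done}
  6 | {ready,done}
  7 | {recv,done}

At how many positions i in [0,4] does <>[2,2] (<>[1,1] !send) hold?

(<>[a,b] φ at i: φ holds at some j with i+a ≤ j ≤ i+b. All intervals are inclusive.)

Evaluate at each i in [0,4]:
  i=0: ✓ (witness j=2)
  i=1: ✗ (none in [3,3])
  i=2: ✓ (witness j=4)
  i=3: ✓ (witness j=5)
  i=4: ✓ (witness j=6)
Positions where it holds: {0, 2, 3, 4} → 4.

4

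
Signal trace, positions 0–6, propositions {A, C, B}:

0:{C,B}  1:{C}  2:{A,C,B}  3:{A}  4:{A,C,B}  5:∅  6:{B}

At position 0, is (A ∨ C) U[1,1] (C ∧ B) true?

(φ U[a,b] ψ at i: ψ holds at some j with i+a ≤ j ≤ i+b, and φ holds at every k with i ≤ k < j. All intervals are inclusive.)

Does not hold

Need some j in [1,1] with (C ∧ B), and (A ∨ C) at every k in [0,j-1].
  j=1: (C ∧ B) false.
No j in the window works → until fails.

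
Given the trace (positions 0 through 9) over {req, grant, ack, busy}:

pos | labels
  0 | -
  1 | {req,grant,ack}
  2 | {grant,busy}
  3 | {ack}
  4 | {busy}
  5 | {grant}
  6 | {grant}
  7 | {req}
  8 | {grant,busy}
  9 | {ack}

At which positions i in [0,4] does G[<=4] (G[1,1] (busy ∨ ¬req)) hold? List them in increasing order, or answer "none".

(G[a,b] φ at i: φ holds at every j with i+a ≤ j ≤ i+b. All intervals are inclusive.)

Evaluate at each i in [0,4]:
  i=0: ✗ (fails at j=0)
  i=1: ✓ (all of [1,5])
  i=2: ✗ (fails at j=6)
  i=3: ✗ (fails at j=6)
  i=4: ✗ (fails at j=6)

1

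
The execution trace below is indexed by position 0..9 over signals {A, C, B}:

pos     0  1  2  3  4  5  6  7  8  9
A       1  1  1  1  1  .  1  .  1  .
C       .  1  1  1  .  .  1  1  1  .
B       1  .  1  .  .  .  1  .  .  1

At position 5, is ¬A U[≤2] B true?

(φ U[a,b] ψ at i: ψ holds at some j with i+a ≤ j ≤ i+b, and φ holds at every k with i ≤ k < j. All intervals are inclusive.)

Need some j in [5,7] with B, and ¬A at every k in [5,j-1].
  j=5: B false.
  j=6: B holds; ¬A holds at every k in [5,5] → satisfied.

True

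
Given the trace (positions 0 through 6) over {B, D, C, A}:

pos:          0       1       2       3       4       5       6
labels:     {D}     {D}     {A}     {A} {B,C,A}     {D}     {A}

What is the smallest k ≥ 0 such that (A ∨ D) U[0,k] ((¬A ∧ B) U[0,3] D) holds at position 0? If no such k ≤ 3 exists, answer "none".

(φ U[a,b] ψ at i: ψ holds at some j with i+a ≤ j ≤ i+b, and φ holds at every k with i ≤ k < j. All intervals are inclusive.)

0

Need earliest j ≥ 0 with ((¬A ∧ B) U[0,3] D), and (A ∨ D) at every k in [0,j-1].
  j=0: rhs holds (empty prefix). k = 0.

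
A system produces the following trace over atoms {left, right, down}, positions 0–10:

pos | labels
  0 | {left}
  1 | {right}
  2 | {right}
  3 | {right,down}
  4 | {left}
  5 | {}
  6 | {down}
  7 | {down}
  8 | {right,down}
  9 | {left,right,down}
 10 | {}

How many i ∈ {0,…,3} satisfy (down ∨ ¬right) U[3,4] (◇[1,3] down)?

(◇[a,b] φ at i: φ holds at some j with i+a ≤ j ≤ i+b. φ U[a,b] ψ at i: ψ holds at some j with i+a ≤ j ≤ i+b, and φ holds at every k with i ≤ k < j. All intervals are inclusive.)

Evaluate at each i in [0,3]:
  i=0: ✗ (lhs fails at k=1 before rhs at j=3)
  i=1: ✗ (lhs fails at k=1 before rhs at j=4)
  i=2: ✗ (lhs fails at k=2 before rhs at j=5)
  i=3: ✓ (rhs at j=6; lhs holds on [3,5])
Positions where it holds: {3} → 1.

1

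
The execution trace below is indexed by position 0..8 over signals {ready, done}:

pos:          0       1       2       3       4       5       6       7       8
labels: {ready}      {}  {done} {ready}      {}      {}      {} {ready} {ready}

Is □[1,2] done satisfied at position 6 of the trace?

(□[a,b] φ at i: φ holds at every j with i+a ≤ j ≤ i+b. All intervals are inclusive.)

False

Check done at every j in [7,8]:
  j=7: false
  j=8: false
Fails at j=7 → formula fails.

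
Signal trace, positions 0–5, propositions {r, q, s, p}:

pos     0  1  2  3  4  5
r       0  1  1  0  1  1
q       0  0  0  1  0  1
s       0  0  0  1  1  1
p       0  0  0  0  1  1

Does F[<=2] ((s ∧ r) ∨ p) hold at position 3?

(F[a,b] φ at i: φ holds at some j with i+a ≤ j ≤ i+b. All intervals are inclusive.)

Holds

Check ((s ∧ r) ∨ p) at each j in [3,5]:
  j=3: false
  j=4: true
  j=5: true
Found at j=4 → formula holds.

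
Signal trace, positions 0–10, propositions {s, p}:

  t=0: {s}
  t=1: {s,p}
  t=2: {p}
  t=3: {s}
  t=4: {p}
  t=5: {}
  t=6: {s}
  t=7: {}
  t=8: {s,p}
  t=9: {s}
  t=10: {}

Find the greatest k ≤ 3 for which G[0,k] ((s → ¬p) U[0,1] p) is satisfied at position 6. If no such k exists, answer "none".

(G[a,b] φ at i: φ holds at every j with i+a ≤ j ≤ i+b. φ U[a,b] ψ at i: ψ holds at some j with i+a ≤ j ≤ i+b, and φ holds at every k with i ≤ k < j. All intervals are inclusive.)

((s → ¬p) U[0,1] p) must hold from j=6 onward; find where it first fails.
  j=6: fails → no k works.

none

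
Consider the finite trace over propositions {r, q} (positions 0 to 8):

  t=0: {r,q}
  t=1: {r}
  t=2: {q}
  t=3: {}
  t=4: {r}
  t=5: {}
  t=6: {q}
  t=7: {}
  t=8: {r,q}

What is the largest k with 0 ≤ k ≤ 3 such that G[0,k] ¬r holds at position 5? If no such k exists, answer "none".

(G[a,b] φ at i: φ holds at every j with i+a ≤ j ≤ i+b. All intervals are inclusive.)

2

¬r must hold from j=5 onward; find where it first fails.
  j=5: holds
  j=6: holds
  j=7: holds
  j=8: fails
Holds on [5,7], so largest k = 2.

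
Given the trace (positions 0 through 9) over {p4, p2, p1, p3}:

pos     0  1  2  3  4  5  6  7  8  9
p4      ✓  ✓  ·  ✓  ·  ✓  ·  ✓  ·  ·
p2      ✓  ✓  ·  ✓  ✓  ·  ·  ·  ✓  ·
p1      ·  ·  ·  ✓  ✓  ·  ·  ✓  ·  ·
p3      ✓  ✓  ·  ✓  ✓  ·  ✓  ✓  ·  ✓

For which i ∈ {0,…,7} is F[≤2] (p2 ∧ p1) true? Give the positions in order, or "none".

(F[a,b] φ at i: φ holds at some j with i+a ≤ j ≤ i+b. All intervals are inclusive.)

Evaluate at each i in [0,7]:
  i=0: ✗ (none in [0,2])
  i=1: ✓ (witness j=3)
  i=2: ✓ (witness j=3)
  i=3: ✓ (witness j=3)
  i=4: ✓ (witness j=4)
  i=5: ✗ (none in [5,7])
  i=6: ✗ (none in [6,8])
  i=7: ✗ (none in [7,9])

1, 2, 3, 4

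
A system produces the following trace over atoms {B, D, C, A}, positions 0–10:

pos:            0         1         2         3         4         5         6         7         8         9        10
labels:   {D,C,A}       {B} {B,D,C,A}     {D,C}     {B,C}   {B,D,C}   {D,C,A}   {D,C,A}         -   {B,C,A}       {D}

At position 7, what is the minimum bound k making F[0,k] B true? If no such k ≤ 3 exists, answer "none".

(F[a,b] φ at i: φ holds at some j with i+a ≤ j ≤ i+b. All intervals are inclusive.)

2

Scan j = 7,8,… for B:
  j=7: fails
  j=8: fails
  j=9: holds
First hit at j=9, so smallest k = 9-7 = 2.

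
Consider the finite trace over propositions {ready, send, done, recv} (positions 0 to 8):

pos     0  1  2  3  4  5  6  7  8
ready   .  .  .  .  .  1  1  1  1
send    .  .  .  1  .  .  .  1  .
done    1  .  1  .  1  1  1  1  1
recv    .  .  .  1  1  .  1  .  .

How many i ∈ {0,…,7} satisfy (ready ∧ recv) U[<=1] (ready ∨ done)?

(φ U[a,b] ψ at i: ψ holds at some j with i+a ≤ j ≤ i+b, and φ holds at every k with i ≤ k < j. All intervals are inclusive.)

Evaluate at each i in [0,7]:
  i=0: ✓ (rhs at j=0)
  i=1: ✗ (lhs fails at k=1 before rhs at j=2)
  i=2: ✓ (rhs at j=2)
  i=3: ✗ (lhs fails at k=3 before rhs at j=4)
  i=4: ✓ (rhs at j=4)
  i=5: ✓ (rhs at j=5)
  i=6: ✓ (rhs at j=6)
  i=7: ✓ (rhs at j=7)
Positions where it holds: {0, 2, 4, 5, 6, 7} → 6.

6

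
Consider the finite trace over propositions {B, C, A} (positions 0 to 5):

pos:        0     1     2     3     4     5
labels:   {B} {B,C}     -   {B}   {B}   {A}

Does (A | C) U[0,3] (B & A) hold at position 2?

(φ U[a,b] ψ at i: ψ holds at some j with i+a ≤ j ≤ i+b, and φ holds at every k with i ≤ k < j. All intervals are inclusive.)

Need some j in [2,5] with (B & A), and (A | C) at every k in [2,j-1].
  j=2: (B & A) false.
  j=3: (B & A) false.
  j=4: (B & A) false.
  j=5: (B & A) false.
No j in the window works → until fails.

No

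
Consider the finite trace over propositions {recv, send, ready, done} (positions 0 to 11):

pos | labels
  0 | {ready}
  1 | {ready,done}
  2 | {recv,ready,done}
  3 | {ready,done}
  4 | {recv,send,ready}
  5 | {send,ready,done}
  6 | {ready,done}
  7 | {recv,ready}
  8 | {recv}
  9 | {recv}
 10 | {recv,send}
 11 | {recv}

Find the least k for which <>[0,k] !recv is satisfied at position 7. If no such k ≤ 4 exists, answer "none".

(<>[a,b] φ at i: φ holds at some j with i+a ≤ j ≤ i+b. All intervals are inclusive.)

Scan j = 7,8,… for !recv:
  j=7: fails
  j=8: fails
  j=9: fails
  j=10: fails
  j=11: fails
No j in [7,11] satisfies it → none.

none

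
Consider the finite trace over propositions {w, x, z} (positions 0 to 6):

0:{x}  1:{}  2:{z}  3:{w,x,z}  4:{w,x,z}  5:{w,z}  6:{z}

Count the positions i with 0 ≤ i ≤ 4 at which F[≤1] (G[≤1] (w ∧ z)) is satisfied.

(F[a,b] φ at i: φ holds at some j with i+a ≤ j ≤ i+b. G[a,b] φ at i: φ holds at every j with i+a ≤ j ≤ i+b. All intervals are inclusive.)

3

Evaluate at each i in [0,4]:
  i=0: ✗ (none in [0,1])
  i=1: ✗ (none in [1,2])
  i=2: ✓ (witness j=3)
  i=3: ✓ (witness j=3)
  i=4: ✓ (witness j=4)
Positions where it holds: {2, 3, 4} → 3.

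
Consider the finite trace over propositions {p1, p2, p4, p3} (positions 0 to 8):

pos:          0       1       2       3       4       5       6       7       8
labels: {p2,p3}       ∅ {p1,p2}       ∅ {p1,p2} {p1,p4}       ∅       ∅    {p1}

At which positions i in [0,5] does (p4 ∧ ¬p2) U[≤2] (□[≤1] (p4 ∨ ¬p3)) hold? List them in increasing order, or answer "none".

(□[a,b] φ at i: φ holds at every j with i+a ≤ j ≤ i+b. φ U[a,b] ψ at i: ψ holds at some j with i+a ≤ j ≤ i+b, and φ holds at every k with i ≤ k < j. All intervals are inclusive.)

1, 2, 3, 4, 5

Evaluate at each i in [0,5]:
  i=0: ✗ (lhs fails at k=0 before rhs at j=1)
  i=1: ✓ (rhs at j=1)
  i=2: ✓ (rhs at j=2)
  i=3: ✓ (rhs at j=3)
  i=4: ✓ (rhs at j=4)
  i=5: ✓ (rhs at j=5)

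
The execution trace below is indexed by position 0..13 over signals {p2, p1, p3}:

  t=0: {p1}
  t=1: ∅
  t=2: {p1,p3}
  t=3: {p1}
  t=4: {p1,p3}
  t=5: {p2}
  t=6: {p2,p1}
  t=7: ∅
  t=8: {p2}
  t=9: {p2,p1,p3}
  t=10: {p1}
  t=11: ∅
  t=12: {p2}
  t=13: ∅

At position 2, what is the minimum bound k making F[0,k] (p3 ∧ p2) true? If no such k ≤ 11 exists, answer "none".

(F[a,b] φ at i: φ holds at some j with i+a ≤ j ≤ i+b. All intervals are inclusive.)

7

Scan j = 2,3,… for (p3 ∧ p2):
  j=2: fails
  j=3: fails
  j=4: fails
  j=5: fails
  j=6: fails
  j=7: fails
  j=8: fails
  j=9: holds
First hit at j=9, so smallest k = 9-2 = 7.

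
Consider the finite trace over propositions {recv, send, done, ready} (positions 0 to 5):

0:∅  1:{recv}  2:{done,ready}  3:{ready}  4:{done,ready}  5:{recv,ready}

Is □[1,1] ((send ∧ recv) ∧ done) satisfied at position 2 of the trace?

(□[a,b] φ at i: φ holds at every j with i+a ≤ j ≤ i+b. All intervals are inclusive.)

Does not hold

Check ((send ∧ recv) ∧ done) at every j in [3,3]:
  j=3: false
Fails at j=3 → formula fails.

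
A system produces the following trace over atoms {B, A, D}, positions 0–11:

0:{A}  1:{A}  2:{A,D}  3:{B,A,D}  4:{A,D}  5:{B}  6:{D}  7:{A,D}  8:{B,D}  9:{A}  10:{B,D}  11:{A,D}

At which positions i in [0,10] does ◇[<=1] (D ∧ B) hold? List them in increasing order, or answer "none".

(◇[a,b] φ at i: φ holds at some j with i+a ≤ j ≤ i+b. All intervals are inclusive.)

Evaluate at each i in [0,10]:
  i=0: ✗ (none in [0,1])
  i=1: ✗ (none in [1,2])
  i=2: ✓ (witness j=3)
  i=3: ✓ (witness j=3)
  i=4: ✗ (none in [4,5])
  i=5: ✗ (none in [5,6])
  i=6: ✗ (none in [6,7])
  i=7: ✓ (witness j=8)
  i=8: ✓ (witness j=8)
  i=9: ✓ (witness j=10)
  i=10: ✓ (witness j=10)

2, 3, 7, 8, 9, 10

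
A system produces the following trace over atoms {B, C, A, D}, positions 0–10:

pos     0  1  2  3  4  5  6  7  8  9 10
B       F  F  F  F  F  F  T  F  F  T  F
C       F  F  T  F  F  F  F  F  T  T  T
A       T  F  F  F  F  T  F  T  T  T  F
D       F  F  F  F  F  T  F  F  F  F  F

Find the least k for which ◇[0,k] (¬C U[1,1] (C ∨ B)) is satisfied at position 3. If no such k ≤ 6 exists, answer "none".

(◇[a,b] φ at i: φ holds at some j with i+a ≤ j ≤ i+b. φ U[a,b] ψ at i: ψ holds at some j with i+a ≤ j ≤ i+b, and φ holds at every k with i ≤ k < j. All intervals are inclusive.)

2

Scan j = 3,4,… for (¬C U[1,1] (C ∨ B)):
  j=3: fails
  j=4: fails
  j=5: holds
First hit at j=5, so smallest k = 5-3 = 2.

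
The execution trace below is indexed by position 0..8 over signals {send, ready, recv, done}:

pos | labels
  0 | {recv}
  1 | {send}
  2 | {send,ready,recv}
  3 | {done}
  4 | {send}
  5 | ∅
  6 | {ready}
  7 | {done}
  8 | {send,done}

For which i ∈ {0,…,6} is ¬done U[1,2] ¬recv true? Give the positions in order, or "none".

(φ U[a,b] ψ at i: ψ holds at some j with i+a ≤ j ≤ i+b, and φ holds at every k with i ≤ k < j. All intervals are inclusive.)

0, 1, 2, 4, 5, 6

Evaluate at each i in [0,6]:
  i=0: ✓ (rhs at j=1; lhs holds on [0,0])
  i=1: ✓ (rhs at j=3; lhs holds on [1,2])
  i=2: ✓ (rhs at j=3; lhs holds on [2,2])
  i=3: ✗ (lhs fails at k=3 before rhs at j=4)
  i=4: ✓ (rhs at j=5; lhs holds on [4,4])
  i=5: ✓ (rhs at j=6; lhs holds on [5,5])
  i=6: ✓ (rhs at j=7; lhs holds on [6,6])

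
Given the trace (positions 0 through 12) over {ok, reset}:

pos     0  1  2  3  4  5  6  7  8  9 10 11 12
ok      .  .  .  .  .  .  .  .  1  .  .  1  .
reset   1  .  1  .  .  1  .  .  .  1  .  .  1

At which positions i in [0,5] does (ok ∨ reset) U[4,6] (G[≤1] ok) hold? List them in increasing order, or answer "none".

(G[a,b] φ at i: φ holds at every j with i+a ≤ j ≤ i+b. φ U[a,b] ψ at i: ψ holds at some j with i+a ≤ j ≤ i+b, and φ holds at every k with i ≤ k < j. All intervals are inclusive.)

none

Evaluate at each i in [0,5]:
  i=0: ✗ (no rhs in [4,6])
  i=1: ✗ (no rhs in [5,7])
  i=2: ✗ (no rhs in [6,8])
  i=3: ✗ (no rhs in [7,9])
  i=4: ✗ (no rhs in [8,10])
  i=5: ✗ (no rhs in [9,11])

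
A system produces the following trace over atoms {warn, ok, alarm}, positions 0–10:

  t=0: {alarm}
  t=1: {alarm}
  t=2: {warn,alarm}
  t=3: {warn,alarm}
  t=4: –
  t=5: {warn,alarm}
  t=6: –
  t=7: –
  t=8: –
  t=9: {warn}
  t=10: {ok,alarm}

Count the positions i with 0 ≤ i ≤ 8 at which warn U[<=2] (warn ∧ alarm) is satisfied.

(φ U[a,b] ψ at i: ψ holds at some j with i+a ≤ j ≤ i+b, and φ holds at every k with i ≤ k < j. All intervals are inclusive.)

Evaluate at each i in [0,8]:
  i=0: ✗ (lhs fails at k=0 before rhs at j=2)
  i=1: ✗ (lhs fails at k=1 before rhs at j=2)
  i=2: ✓ (rhs at j=2)
  i=3: ✓ (rhs at j=3)
  i=4: ✗ (lhs fails at k=4 before rhs at j=5)
  i=5: ✓ (rhs at j=5)
  i=6: ✗ (no rhs in [6,8])
  i=7: ✗ (no rhs in [7,9])
  i=8: ✗ (no rhs in [8,10])
Positions where it holds: {2, 3, 5} → 3.

3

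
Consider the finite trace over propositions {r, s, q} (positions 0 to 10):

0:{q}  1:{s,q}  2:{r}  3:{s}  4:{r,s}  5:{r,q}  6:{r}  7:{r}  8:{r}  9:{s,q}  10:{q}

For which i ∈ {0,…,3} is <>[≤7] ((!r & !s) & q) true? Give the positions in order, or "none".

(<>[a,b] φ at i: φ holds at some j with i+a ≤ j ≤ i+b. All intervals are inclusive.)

0, 3

Evaluate at each i in [0,3]:
  i=0: ✓ (witness j=0)
  i=1: ✗ (none in [1,8])
  i=2: ✗ (none in [2,9])
  i=3: ✓ (witness j=10)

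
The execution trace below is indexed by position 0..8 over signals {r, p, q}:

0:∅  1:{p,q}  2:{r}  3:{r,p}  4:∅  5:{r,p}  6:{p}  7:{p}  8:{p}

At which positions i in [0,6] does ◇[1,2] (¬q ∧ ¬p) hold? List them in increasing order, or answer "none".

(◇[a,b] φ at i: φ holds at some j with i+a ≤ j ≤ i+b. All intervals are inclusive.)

0, 1, 2, 3

Evaluate at each i in [0,6]:
  i=0: ✓ (witness j=2)
  i=1: ✓ (witness j=2)
  i=2: ✓ (witness j=4)
  i=3: ✓ (witness j=4)
  i=4: ✗ (none in [5,6])
  i=5: ✗ (none in [6,7])
  i=6: ✗ (none in [7,8])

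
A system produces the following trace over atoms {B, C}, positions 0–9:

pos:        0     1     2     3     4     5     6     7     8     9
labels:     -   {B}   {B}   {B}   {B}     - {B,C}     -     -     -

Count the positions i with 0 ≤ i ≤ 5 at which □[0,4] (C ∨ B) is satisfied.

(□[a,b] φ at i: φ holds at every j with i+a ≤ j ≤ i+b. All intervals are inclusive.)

0

Evaluate at each i in [0,5]:
  i=0: ✗ (fails at j=0)
  i=1: ✗ (fails at j=5)
  i=2: ✗ (fails at j=5)
  i=3: ✗ (fails at j=5)
  i=4: ✗ (fails at j=5)
  i=5: ✗ (fails at j=5)
Positions where it holds: {} → 0.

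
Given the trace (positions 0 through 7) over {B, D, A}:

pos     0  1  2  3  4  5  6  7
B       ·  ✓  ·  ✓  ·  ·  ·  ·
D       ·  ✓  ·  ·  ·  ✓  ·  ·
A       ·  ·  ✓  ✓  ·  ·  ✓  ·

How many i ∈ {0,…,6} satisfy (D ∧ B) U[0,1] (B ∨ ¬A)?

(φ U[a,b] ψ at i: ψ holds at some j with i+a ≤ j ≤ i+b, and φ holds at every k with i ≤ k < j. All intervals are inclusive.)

Evaluate at each i in [0,6]:
  i=0: ✓ (rhs at j=0)
  i=1: ✓ (rhs at j=1)
  i=2: ✗ (lhs fails at k=2 before rhs at j=3)
  i=3: ✓ (rhs at j=3)
  i=4: ✓ (rhs at j=4)
  i=5: ✓ (rhs at j=5)
  i=6: ✗ (lhs fails at k=6 before rhs at j=7)
Positions where it holds: {0, 1, 3, 4, 5} → 5.

5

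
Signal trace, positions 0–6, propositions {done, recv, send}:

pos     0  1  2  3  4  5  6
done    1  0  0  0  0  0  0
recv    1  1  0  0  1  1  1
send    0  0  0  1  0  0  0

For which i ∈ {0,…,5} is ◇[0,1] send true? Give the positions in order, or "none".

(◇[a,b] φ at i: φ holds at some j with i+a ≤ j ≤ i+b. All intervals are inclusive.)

2, 3

Evaluate at each i in [0,5]:
  i=0: ✗ (none in [0,1])
  i=1: ✗ (none in [1,2])
  i=2: ✓ (witness j=3)
  i=3: ✓ (witness j=3)
  i=4: ✗ (none in [4,5])
  i=5: ✗ (none in [5,6])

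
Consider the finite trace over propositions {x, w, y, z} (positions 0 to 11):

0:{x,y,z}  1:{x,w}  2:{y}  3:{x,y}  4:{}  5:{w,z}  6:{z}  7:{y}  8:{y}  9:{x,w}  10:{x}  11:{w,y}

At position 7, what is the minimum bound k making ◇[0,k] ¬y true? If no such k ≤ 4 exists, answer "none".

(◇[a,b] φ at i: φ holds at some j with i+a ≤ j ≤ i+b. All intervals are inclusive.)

Scan j = 7,8,… for ¬y:
  j=7: fails
  j=8: fails
  j=9: holds
First hit at j=9, so smallest k = 9-7 = 2.

2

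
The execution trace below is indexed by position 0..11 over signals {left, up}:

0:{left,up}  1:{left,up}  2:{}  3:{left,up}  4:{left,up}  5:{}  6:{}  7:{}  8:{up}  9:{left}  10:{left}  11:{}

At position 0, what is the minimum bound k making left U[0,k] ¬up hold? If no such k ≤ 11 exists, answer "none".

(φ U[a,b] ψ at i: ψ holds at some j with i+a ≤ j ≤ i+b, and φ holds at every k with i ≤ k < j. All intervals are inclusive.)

2

Need earliest j ≥ 0 with ¬up, and left at every k in [0,j-1].
  j=0: rhs fails.
  j=1: rhs fails.
  j=2: rhs holds; lhs holds on [0,1]. k = 2.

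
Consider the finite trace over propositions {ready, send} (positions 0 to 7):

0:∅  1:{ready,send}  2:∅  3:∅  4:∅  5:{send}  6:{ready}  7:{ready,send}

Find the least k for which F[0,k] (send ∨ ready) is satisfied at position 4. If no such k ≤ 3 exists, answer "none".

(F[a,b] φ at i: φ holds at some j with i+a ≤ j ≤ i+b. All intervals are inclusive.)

1

Scan j = 4,5,… for (send ∨ ready):
  j=4: fails
  j=5: holds
First hit at j=5, so smallest k = 5-4 = 1.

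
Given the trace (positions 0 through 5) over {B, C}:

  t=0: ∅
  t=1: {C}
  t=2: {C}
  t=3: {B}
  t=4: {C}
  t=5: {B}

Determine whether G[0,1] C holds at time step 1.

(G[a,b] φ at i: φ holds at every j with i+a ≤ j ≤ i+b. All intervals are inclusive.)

Holds

Check C at every j in [1,2]:
  j=1: true
  j=2: true
All positions satisfy it → formula holds.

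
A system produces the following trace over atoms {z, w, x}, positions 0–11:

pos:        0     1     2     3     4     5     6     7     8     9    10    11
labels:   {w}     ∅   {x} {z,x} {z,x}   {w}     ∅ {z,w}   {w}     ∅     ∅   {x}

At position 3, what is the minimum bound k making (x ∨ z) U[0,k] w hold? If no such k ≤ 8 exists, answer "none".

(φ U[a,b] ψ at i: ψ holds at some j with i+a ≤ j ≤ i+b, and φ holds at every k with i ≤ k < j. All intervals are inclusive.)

2

Need earliest j ≥ 3 with w, and (x ∨ z) at every k in [3,j-1].
  j=3: rhs fails.
  j=4: rhs fails.
  j=5: rhs holds; lhs holds on [3,4]. k = 2.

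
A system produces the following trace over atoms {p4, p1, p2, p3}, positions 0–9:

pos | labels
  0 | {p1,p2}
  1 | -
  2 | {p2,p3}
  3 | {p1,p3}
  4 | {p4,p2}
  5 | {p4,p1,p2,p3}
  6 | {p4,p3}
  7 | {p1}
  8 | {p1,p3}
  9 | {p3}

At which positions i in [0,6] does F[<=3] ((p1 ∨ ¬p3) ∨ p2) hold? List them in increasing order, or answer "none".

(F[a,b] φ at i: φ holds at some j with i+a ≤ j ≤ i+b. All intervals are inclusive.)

Evaluate at each i in [0,6]:
  i=0: ✓ (witness j=0)
  i=1: ✓ (witness j=1)
  i=2: ✓ (witness j=2)
  i=3: ✓ (witness j=3)
  i=4: ✓ (witness j=4)
  i=5: ✓ (witness j=5)
  i=6: ✓ (witness j=7)

0, 1, 2, 3, 4, 5, 6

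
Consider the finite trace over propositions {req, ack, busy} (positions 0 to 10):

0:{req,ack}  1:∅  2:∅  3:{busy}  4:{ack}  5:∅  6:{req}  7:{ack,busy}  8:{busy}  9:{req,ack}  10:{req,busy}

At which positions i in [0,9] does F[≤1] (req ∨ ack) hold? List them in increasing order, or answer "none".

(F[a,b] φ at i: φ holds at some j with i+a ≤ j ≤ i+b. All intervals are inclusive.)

Evaluate at each i in [0,9]:
  i=0: ✓ (witness j=0)
  i=1: ✗ (none in [1,2])
  i=2: ✗ (none in [2,3])
  i=3: ✓ (witness j=4)
  i=4: ✓ (witness j=4)
  i=5: ✓ (witness j=6)
  i=6: ✓ (witness j=6)
  i=7: ✓ (witness j=7)
  i=8: ✓ (witness j=9)
  i=9: ✓ (witness j=9)

0, 3, 4, 5, 6, 7, 8, 9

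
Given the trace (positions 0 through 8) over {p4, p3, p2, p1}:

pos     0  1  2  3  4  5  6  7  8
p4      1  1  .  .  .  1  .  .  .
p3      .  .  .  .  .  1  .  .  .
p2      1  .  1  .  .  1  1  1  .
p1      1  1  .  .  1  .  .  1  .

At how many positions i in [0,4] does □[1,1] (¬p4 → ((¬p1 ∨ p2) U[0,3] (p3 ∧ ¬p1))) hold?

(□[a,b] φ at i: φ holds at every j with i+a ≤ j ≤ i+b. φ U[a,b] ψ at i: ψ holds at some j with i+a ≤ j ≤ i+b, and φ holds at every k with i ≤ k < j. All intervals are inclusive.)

Evaluate at each i in [0,4]:
  i=0: ✓ (all of [1,1])
  i=1: ✗ (fails at j=2)
  i=2: ✗ (fails at j=3)
  i=3: ✗ (fails at j=4)
  i=4: ✓ (all of [5,5])
Positions where it holds: {0, 4} → 2.

2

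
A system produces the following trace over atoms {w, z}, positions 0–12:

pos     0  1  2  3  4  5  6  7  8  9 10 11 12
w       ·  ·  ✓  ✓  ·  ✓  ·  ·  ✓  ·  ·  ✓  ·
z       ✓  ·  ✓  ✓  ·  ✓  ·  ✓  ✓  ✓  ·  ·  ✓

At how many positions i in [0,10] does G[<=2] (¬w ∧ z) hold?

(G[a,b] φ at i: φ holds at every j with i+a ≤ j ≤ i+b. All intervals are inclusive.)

0

Evaluate at each i in [0,10]:
  i=0: ✗ (fails at j=1)
  i=1: ✗ (fails at j=1)
  i=2: ✗ (fails at j=2)
  i=3: ✗ (fails at j=3)
  i=4: ✗ (fails at j=4)
  i=5: ✗ (fails at j=5)
  i=6: ✗ (fails at j=6)
  i=7: ✗ (fails at j=8)
  i=8: ✗ (fails at j=8)
  i=9: ✗ (fails at j=10)
  i=10: ✗ (fails at j=10)
Positions where it holds: {} → 0.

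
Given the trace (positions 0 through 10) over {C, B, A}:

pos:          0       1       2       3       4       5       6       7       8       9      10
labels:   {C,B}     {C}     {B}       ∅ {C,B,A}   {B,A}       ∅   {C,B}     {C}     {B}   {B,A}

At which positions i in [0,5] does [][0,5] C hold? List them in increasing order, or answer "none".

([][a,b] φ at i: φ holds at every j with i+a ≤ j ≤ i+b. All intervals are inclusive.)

Evaluate at each i in [0,5]:
  i=0: ✗ (fails at j=2)
  i=1: ✗ (fails at j=2)
  i=2: ✗ (fails at j=2)
  i=3: ✗ (fails at j=3)
  i=4: ✗ (fails at j=5)
  i=5: ✗ (fails at j=5)

none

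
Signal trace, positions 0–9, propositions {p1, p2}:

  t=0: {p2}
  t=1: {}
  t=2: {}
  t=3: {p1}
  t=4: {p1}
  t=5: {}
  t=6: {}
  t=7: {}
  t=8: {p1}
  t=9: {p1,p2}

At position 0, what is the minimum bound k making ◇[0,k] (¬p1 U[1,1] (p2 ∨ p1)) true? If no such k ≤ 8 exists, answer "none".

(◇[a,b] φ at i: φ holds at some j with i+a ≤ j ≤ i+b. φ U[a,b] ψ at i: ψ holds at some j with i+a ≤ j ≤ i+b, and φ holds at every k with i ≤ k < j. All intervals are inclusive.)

Scan j = 0,1,… for (¬p1 U[1,1] (p2 ∨ p1)):
  j=0: fails
  j=1: fails
  j=2: holds
First hit at j=2, so smallest k = 2-0 = 2.

2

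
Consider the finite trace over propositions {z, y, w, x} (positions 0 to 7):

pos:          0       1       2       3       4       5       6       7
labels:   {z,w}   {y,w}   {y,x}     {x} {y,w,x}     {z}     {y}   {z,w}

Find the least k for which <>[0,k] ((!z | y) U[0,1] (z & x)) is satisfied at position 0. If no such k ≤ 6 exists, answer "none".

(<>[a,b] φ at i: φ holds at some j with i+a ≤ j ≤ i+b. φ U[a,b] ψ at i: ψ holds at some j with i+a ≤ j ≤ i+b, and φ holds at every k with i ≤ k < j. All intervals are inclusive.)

none

Scan j = 0,1,… for ((!z | y) U[0,1] (z & x)):
  j=0: fails
  j=1: fails
  j=2: fails
  j=3: fails
  j=4: fails
  j=5: fails
  j=6: fails
No j in [0,6] satisfies it → none.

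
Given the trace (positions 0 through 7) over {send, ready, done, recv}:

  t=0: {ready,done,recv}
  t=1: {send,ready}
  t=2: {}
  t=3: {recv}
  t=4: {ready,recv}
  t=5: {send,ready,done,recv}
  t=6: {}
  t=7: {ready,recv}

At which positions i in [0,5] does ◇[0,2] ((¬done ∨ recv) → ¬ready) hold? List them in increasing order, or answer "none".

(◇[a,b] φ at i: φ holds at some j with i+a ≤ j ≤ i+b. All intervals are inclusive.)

Evaluate at each i in [0,5]:
  i=0: ✓ (witness j=2)
  i=1: ✓ (witness j=2)
  i=2: ✓ (witness j=2)
  i=3: ✓ (witness j=3)
  i=4: ✓ (witness j=6)
  i=5: ✓ (witness j=6)

0, 1, 2, 3, 4, 5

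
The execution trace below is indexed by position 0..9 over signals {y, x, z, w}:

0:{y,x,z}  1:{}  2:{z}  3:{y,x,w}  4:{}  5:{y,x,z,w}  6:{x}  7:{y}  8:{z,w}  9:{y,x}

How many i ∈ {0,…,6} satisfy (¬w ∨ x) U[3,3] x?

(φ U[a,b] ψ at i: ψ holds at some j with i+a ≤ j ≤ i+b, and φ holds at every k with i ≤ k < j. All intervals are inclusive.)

Evaluate at each i in [0,6]:
  i=0: ✓ (rhs at j=3; lhs holds on [0,2])
  i=1: ✗ (no rhs in [4,4])
  i=2: ✓ (rhs at j=5; lhs holds on [2,4])
  i=3: ✓ (rhs at j=6; lhs holds on [3,5])
  i=4: ✗ (no rhs in [7,7])
  i=5: ✗ (no rhs in [8,8])
  i=6: ✗ (lhs fails at k=8 before rhs at j=9)
Positions where it holds: {0, 2, 3} → 3.

3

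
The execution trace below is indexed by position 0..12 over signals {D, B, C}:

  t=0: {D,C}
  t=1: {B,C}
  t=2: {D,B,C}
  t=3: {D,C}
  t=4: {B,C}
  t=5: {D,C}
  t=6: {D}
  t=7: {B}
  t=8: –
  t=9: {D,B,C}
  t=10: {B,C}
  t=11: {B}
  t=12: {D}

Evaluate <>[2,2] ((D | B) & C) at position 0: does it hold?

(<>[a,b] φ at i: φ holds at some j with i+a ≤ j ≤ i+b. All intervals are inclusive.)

Yes

Check ((D | B) & C) at each j in [2,2]:
  j=2: true
Found at j=2 → formula holds.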